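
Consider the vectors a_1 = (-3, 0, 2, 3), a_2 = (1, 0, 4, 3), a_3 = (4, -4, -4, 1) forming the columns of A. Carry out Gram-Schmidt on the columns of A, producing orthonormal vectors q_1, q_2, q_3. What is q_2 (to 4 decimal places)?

q_2 = (0.7037, 0.0000, 0.6597, 0.2639)

a_1 = (-3, 0, 2, 3); ‖a_1‖ = 4.6904, so q_1 = (-0.6396, 0.0000, 0.4264, 0.6396).
q_1·a_2 = (-0.6396)·1 + 0.0000·0 + 0.4264·4 + 0.6396·3 = 2.9848.
u_2 = a_2 − 2.9848·q_1 = (2.9091, 0.0000, 2.7273, 1.0909).
‖u_2‖ = 4.1341, so q_2 = (0.7037, 0.0000, 0.6597, 0.2639).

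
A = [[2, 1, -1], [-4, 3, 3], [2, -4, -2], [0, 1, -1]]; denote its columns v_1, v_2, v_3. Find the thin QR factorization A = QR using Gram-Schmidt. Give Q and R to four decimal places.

v_1 = (2, -4, 2, 0); ‖v_1‖ = 4.8990, so e_1 = (0.4082, -0.8165, 0.4082, 0.0000).
e_1·v_2 = 0.4082·1 + (-0.8165)·3 + 0.4082·(-4) + 0.0000·1 = -3.6742.
u_2 = v_2 + 3.6742·e_1 = (2.5000, 0.0000, -2.5000, 1.0000).
‖u_2‖ = 3.6742, so e_2 = (0.6804, 0.0000, -0.6804, 0.2722).
e_1·v_3 = 0.4082·(-1) + (-0.8165)·3 + 0.4082·(-2) + 0.0000·(-1) = -3.6742; e_2·v_3 = 0.6804·(-1) + (0.0000)·3 + (-0.6804)·(-2) + 0.2722·(-1) = 0.4082.
u_3 = v_3 + 3.6742·e_1 − 0.4082·e_2 = (0.2222, 0.0000, -0.2222, -1.1111).
‖u_3‖ = 1.1547, so e_3 = (0.1925, 0.0000, -0.1925, -0.9623).

Q = [[0.4082, 0.6804, 0.1925], [-0.8165, 0.0000, 0.0000], [0.4082, -0.6804, -0.1925], [0.0000, 0.2722, -0.9623]], R = [[4.8990, -3.6742, -3.6742], [0.0000, 3.6742, 0.4082], [0.0000, 0.0000, 1.1547]]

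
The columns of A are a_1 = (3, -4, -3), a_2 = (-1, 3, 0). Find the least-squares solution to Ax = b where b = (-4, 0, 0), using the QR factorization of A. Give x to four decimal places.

x = (-0.5217, -0.3826)

a_1 = (3, -4, -3); ‖a_1‖ = 5.8310, so e_1 = (0.5145, -0.6860, -0.5145).
e_1·a_2 = 0.5145·(-1) + (-0.6860)·3 + (-0.5145)·0 = -2.5725.
u_2 = a_2 + 2.5725·e_1 = (0.3235, 1.2353, -1.3235).
‖u_2‖ = 1.8391, so e_2 = (0.1759, 0.6717, -0.7197).
Qᵀb = (-2.0580, -0.7037).
Back-substitute: x_2 = -0.7037/1.8391 = -0.3826.
x_1 = (-2.0580 + 2.5725·(-0.3826))/5.8310 = -0.5217.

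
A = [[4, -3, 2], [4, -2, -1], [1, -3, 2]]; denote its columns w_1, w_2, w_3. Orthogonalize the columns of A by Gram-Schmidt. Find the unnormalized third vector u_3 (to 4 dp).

u_3 = (1.0660, -0.9594, -0.4264)

w_1 = (4, 4, 1); ‖w_1‖ = 5.7446, so e_1 = (0.6963, 0.6963, 0.1741).
e_1·w_2 = 0.6963·(-3) + 0.6963·(-2) + 0.1741·(-3) = -4.0038.
u_2 = w_2 + 4.0038·e_1 = (-0.2121, 0.7879, -2.3030).
‖u_2‖ = 2.4433, so e_2 = (-0.0868, 0.3225, -0.9426).
e_1·w_3 = 0.6963·2 + 0.6963·(-1) + 0.1741·2 = 1.0445; e_2·w_3 = (-0.0868)·2 + 0.3225·(-1) + (-0.9426)·2 = -2.3813.
u_3 = w_3 − 1.0445·e_1 + 2.3813·e_2 = (1.0660, -0.9594, -0.4264).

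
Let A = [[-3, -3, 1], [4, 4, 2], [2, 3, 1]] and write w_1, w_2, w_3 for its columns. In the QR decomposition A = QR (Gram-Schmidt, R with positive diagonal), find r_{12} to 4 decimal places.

w_1 = (-3, 4, 2); ‖w_1‖ = 5.3852, so e_1 = (-0.5571, 0.7428, 0.3714).
r_{12} = e_1·w_2 = 5.7566.

r_{12} = 5.7566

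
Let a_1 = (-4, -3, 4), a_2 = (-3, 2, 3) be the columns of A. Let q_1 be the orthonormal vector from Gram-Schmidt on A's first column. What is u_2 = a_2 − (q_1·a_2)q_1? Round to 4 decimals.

u_2 = (-1.2439, 3.3171, 1.2439)

a_1 = (-4, -3, 4); ‖a_1‖ = 6.4031, so q_1 = (-0.6247, -0.4685, 0.6247).
q_1·a_2 = (-0.6247)·(-3) + (-0.4685)·2 + 0.6247·3 = 2.8111.
u_2 = a_2 − 2.8111·q_1 = (-1.2439, 3.3171, 1.2439).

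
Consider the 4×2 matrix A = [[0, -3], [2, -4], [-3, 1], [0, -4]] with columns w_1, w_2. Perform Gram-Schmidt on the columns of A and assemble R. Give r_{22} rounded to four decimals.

r_{22} = 5.7177

e_1 = w_1/‖w_1‖ = (0, 2, -3, 0)/3.6056 = (0.0000, 0.5547, -0.8321, 0.0000).
r_{12} = e_1·w_2 = -3.0509.
u_2 = w_2 + 3.0509·e_1 = (-3.0000, -2.3077, -1.5385, -4.0000).
r_{22} = ‖u_2‖ = 5.7177.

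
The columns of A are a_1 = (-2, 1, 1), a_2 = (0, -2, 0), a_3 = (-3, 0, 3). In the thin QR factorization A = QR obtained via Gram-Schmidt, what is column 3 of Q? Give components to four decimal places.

q_1 = a_1/‖a_1‖ = (-2, 1, 1)/2.4495 = (-0.8165, 0.4082, 0.4082).
r_{12} = q_1·a_2 = -0.8165.
u_2 = a_2 + 0.8165·q_1 = (-0.6667, -1.6667, 0.3333).
‖u_2‖ = 1.8257, so q_2 = (-0.3651, -0.9129, 0.1826).
r_{13} = q_1·a_3 = 3.6742; r_{23} = q_2·a_3 = 1.6432.
u_3 = a_3 − 3.6742·q_1 − 1.6432·q_2 = (0.6000, 0.0000, 1.2000).
‖u_3‖ = 1.3416, so q_3 = (0.4472, 0.0000, 0.8944).

q_3 = (0.4472, 0.0000, 0.8944)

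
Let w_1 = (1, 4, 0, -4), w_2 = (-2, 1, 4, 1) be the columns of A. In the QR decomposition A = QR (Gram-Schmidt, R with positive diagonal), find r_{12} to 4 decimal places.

e_1 = w_1/‖w_1‖ = (1, 4, 0, -4)/5.7446 = (0.1741, 0.6963, 0.0000, -0.6963).
r_{12} = e_1·w_2 = -0.3482.

r_{12} = -0.3482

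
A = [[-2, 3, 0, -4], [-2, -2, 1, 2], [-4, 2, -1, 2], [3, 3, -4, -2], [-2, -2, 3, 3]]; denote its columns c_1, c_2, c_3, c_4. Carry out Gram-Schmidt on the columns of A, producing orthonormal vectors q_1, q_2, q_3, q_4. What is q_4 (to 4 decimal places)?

q_4 = (-0.4187, -0.5355, 0.3489, 0.2307, 0.6024)

q_1 = c_1/‖c_1‖ = (-2, -2, -4, 3, -2)/6.0828 = (-0.3288, -0.3288, -0.6576, 0.4932, -0.3288).
r_{12} = q_1·c_2 = 0.4932.
u_2 = c_2 − 0.4932·q_1 = (3.1622, -1.8378, 2.3243, 2.7568, -1.8378).
‖u_2‖ = 5.4550, so q_2 = (0.5797, -0.3369, 0.4261, 0.5054, -0.3369).
r_{13} = q_1·c_3 = -2.6304; r_{23} = q_2·c_3 = -3.7952.
u_3 = c_3 + 2.6304·q_1 + 3.7952·q_2 = (1.3351, -1.1435, -1.1126, -0.7847, 0.8565).
‖u_3‖ = 2.3828, so q_3 = (0.5603, -0.4799, -0.4669, -0.3293, 0.3595).
r_{14} = q_1·c_4 = -2.6304; r_{24} = q_2·c_4 = -4.1618; r_{34} = q_3·c_4 = -2.3980.
u_4 = c_4 + 2.6304·q_1 + 4.1618·q_2 + 2.3980·q_3 = (-1.1086, -1.4179, 0.9239, 0.6108, 1.5949).
‖u_4‖ = 2.6476, so q_4 = (-0.4187, -0.5355, 0.3489, 0.2307, 0.6024).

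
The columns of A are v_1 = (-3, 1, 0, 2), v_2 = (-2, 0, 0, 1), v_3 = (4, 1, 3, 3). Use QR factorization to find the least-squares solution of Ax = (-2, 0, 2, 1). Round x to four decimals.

x = (-0.6667, 2.3333, 0.2667)

v_1 = (-3, 1, 0, 2); ‖v_1‖ = 3.7417, so e_1 = (-0.8018, 0.2673, 0.0000, 0.5345).
e_1·v_2 = (-0.8018)·(-2) + 0.2673·0 + 0.0000·0 + 0.5345·1 = 2.1381.
u_2 = v_2 − 2.1381·e_1 = (-0.2857, -0.5714, 0.0000, -0.1429).
‖u_2‖ = 0.6547, so e_2 = (-0.4364, -0.8729, 0.0000, -0.2182).
e_1·v_3 = (-0.8018)·4 + 0.2673·1 + 0.0000·3 + 0.5345·3 = -1.3363; e_2·v_3 = (-0.4364)·4 + (-0.8729)·1 + 0.0000·3 + (-0.2182)·3 = -3.2733.
u_3 = v_3 + 1.3363·e_1 + 3.2733·e_2 = (1.5000, -1.5000, 3.0000, 3.0000).
‖u_3‖ = 4.7434, so e_3 = (0.3162, -0.3162, 0.6325, 0.6325).
Qᵀb = (2.1381, 0.6547, 1.2649).
Back-substitute: x_3 = 1.2649/4.7434 = 0.2667.
x_2 = (0.6547 + 3.2733·0.2667)/0.6547 = 2.3333.
x_1 = (2.1381 − 2.1381·2.3333 + 1.3363·0.2667)/3.7417 = -0.6667.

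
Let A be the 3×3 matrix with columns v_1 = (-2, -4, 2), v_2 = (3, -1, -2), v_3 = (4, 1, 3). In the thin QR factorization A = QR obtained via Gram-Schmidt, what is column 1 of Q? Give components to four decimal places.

e_1 = (-0.4082, -0.8165, 0.4082)

v_1 = (-2, -4, 2); ‖v_1‖ = 4.8990, so e_1 = (-0.4082, -0.8165, 0.4082).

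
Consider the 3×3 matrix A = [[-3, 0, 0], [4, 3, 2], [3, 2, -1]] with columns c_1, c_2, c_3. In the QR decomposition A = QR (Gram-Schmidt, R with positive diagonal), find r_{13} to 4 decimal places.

c_1 = (-3, 4, 3); ‖c_1‖ = 5.8310, so e_1 = (-0.5145, 0.6860, 0.5145).
r_{13} = e_1·c_3 = 0.8575.

r_{13} = 0.8575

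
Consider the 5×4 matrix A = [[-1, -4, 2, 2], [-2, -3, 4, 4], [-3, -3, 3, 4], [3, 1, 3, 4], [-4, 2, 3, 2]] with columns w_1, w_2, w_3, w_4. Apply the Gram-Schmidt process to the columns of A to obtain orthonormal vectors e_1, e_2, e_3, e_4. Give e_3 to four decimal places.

e_3 = (0.0252, 0.3742, 0.1132, 0.8478, 0.3576)

e_1 = w_1/‖w_1‖ = (-1, -2, -3, 3, -4)/6.2450 = (-0.1601, -0.3203, -0.4804, 0.4804, -0.6405).
r_{12} = e_1·w_2 = 2.2418.
u_2 = w_2 − 2.2418·e_1 = (-3.6410, -2.2821, -1.9231, -0.0769, 3.4359).
‖u_2‖ = 5.8288, so e_2 = (-0.6247, -0.3915, -0.3299, -0.0132, 0.5895).
r_{13} = e_1·w_3 = -3.5228; r_{23} = e_2·w_3 = -2.0764.
u_3 = w_3 + 3.5228·e_1 + 2.0764·e_2 = (0.1389, 2.0589, 0.6226, 4.6649, 1.9675).
‖u_3‖ = 5.5026, so e_3 = (0.0252, 0.3742, 0.1132, 0.8478, 0.3576).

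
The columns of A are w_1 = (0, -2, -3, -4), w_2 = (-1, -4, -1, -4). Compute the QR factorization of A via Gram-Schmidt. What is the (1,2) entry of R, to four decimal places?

w_1 = (0, -2, -3, -4); ‖w_1‖ = 5.3852, so q_1 = (0.0000, -0.3714, -0.5571, -0.7428).
r_{12} = q_1·w_2 = 5.0138.

r_{12} = 5.0138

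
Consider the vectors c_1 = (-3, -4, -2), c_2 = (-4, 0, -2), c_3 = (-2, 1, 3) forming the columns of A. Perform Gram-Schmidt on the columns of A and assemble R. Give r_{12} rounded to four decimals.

c_1 = (-3, -4, -2); ‖c_1‖ = 5.3852, so e_1 = (-0.5571, -0.7428, -0.3714).
r_{12} = e_1·c_2 = 2.9711.

r_{12} = 2.9711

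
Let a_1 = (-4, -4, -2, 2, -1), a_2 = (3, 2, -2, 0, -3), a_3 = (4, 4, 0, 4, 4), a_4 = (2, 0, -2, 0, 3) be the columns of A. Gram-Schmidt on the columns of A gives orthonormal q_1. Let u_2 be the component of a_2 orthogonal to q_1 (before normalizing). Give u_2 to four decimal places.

q_1 = a_1/‖a_1‖ = (-4, -4, -2, 2, -1)/6.4031 = (-0.6247, -0.6247, -0.3123, 0.3123, -0.1562).
r_{12} = q_1·a_2 = -2.0303.
u_2 = a_2 + 2.0303·q_1 = (1.7317, 0.7317, -2.6341, 0.6341, -3.3171).

u_2 = (1.7317, 0.7317, -2.6341, 0.6341, -3.3171)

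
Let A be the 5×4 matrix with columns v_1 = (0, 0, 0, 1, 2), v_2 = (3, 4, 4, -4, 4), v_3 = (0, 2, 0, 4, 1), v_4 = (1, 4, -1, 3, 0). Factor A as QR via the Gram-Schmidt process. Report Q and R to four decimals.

v_1 = (0, 0, 0, 1, 2); ‖v_1‖ = 2.2361, so q_1 = (0.0000, 0.0000, 0.0000, 0.4472, 0.8944).
q_1·v_2 = 0.0000·3 + 0.0000·4 + 0.0000·4 + 0.4472·(-4) + 0.8944·4 = 1.7889.
u_2 = v_2 − 1.7889·q_1 = (3.0000, 4.0000, 4.0000, -4.8000, 2.4000).
‖u_2‖ = 8.3546, so q_2 = (0.3591, 0.4788, 0.4788, -0.5745, 0.2873).
q_1·v_3 = 0.0000·0 + 0.0000·2 + 0.0000·0 + 0.4472·4 + 0.8944·1 = 2.6833; q_2·v_3 = 0.3591·0 + 0.4788·2 + 0.4788·0 + (-0.5745)·4 + 0.2873·1 = -1.0533.
u_3 = v_3 − 2.6833·q_1 + 1.0533·q_2 = (0.3782, 2.5043, 0.5043, 2.1948, -1.0974).
‖u_3‖ = 3.5624, so q_3 = (0.1062, 0.7030, 0.1416, 0.6161, -0.3081).
q_1·v_4 = 0.0000·1 + 0.0000·4 + 0.0000·(-1) + 0.4472·3 + 0.8944·0 = 1.3416; q_2·v_4 = 0.3591·1 + 0.4788·4 + 0.4788·(-1) + (-0.5745)·3 + 0.2873·0 = 0.0718; q_3·v_4 = 0.1062·1 + 0.7030·4 + 0.1416·(-1) + 0.6161·3 + (-0.3081)·0 = 4.6249.
u_4 = v_4 − 1.3416·q_1 − 0.0718·q_2 − 4.6249·q_3 = (0.4832, 0.7144, -1.6891, -0.4082, 0.2041).
‖u_4‖ = 1.9507, so q_4 = (0.2477, 0.3662, -0.8659, -0.2093, 0.1046).

Q = [[0.0000, 0.3591, 0.1062, 0.2477], [0.0000, 0.4788, 0.7030, 0.3662], [0.0000, 0.4788, 0.1416, -0.8659], [0.4472, -0.5745, 0.6161, -0.2093], [0.8944, 0.2873, -0.3081, 0.1046]], R = [[2.2361, 1.7889, 2.6833, 1.3416], [0.0000, 8.3546, -1.0533, 0.0718], [0.0000, 0.0000, 3.5624, 4.6249], [0.0000, 0.0000, 0.0000, 1.9507]]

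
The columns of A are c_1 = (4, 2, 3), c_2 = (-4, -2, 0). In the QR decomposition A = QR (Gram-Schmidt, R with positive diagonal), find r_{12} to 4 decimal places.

q_1 = c_1/‖c_1‖ = (4, 2, 3)/5.3852 = (0.7428, 0.3714, 0.5571).
r_{12} = q_1·c_2 = -3.7139.

r_{12} = -3.7139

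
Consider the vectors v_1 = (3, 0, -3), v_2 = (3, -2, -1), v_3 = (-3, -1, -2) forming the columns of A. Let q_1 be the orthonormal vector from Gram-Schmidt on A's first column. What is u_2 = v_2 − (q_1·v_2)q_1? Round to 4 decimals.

v_1 = (3, 0, -3); ‖v_1‖ = 4.2426, so q_1 = (0.7071, 0.0000, -0.7071).
q_1·v_2 = 0.7071·3 + 0.0000·(-2) + (-0.7071)·(-1) = 2.8284.
u_2 = v_2 − 2.8284·q_1 = (1.0000, -2.0000, 1.0000).

u_2 = (1.0000, -2.0000, 1.0000)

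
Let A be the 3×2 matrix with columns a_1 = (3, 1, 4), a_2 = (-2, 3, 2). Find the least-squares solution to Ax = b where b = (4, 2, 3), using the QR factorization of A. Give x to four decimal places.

q_1 = a_1/‖a_1‖ = (3, 1, 4)/5.0990 = (0.5883, 0.1961, 0.7845).
r_{12} = q_1·a_2 = 0.9806.
u_2 = a_2 − 0.9806·q_1 = (-2.5769, 2.8077, 1.2308).
‖u_2‖ = 4.0048, so q_2 = (-0.6435, 0.7011, 0.3073).
Qᵀb = (5.0990, -0.2497).
Back-substitute: x_2 = -0.2497/4.0048 = -0.0624.
x_1 = (5.0990 − 0.9806·(-0.0624))/5.0990 = 1.0120.

x = (1.0120, -0.0624)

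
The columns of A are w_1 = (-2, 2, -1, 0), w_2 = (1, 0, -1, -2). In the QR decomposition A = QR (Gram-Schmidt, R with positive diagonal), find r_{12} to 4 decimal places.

r_{12} = -0.3333

w_1 = (-2, 2, -1, 0); ‖w_1‖ = 3.0000, so q_1 = (-0.6667, 0.6667, -0.3333, 0.0000).
r_{12} = q_1·w_2 = -0.3333.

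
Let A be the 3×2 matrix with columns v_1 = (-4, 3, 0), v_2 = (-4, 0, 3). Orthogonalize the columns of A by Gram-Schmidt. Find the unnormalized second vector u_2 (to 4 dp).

u_2 = (-1.4400, -1.9200, 3.0000)

v_1 = (-4, 3, 0); ‖v_1‖ = 5.0000, so q_1 = (-0.8000, 0.6000, 0.0000).
q_1·v_2 = (-0.8000)·(-4) + 0.6000·0 + 0.0000·3 = 3.2000.
u_2 = v_2 − 3.2000·q_1 = (-1.4400, -1.9200, 3.0000).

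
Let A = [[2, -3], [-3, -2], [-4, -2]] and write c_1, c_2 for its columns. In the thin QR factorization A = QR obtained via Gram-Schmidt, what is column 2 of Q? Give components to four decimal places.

c_1 = (2, -3, -4); ‖c_1‖ = 5.3852, so q_1 = (0.3714, -0.5571, -0.7428).
q_1·c_2 = 0.3714·(-3) + (-0.5571)·(-2) + (-0.7428)·(-2) = 1.4856.
u_2 = c_2 − 1.4856·q_1 = (-3.5517, -1.1724, -0.8966).
‖u_2‖ = 3.8462, so q_2 = (-0.9234, -0.3048, -0.2331).

q_2 = (-0.9234, -0.3048, -0.2331)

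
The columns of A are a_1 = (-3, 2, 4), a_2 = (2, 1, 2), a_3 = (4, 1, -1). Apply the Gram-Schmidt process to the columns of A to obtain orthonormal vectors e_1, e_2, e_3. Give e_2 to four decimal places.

e_1 = a_1/‖a_1‖ = (-3, 2, 4)/5.3852 = (-0.5571, 0.3714, 0.7428).
r_{12} = e_1·a_2 = 0.7428.
u_2 = a_2 − 0.7428·e_1 = (2.4138, 0.7241, 1.4483).
‖u_2‖ = 2.9066, so e_2 = (0.8305, 0.2491, 0.4983).

e_2 = (0.8305, 0.2491, 0.4983)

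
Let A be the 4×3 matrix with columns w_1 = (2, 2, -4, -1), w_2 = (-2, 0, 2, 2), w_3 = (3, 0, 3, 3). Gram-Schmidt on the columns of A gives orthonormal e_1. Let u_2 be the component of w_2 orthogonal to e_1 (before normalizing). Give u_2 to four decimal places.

u_2 = (-0.8800, 1.1200, -0.2400, 1.4400)

w_1 = (2, 2, -4, -1); ‖w_1‖ = 5.0000, so e_1 = (0.4000, 0.4000, -0.8000, -0.2000).
e_1·w_2 = 0.4000·(-2) + 0.4000·0 + (-0.8000)·2 + (-0.2000)·2 = -2.8000.
u_2 = w_2 + 2.8000·e_1 = (-0.8800, 1.1200, -0.2400, 1.4400).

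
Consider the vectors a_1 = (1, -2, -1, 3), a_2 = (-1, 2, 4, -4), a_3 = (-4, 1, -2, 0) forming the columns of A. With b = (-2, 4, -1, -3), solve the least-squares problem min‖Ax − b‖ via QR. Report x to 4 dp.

x = (-2.2560, -0.7852, 0.1622)

a_1 = (1, -2, -1, 3); ‖a_1‖ = 3.8730, so e_1 = (0.2582, -0.5164, -0.2582, 0.7746).
e_1·a_2 = 0.2582·(-1) + (-0.5164)·2 + (-0.2582)·4 + 0.7746·(-4) = -5.4222.
u_2 = a_2 + 5.4222·e_1 = (0.4000, -0.8000, 2.6000, 0.2000).
‖u_2‖ = 2.7568, so e_2 = (0.1451, -0.2902, 0.9431, 0.0725).
e_1·a_3 = 0.2582·(-4) + (-0.5164)·1 + (-0.2582)·(-2) + 0.7746·0 = -1.0328; e_2·a_3 = 0.1451·(-4) + (-0.2902)·1 + 0.9431·(-2) + 0.0725·0 = -2.7568.
u_3 = a_3 + 1.0328·e_1 + 2.7568·e_2 = (-3.3333, -0.3333, 0.3333, 1.0000).
‖u_3‖ = 3.5119, so e_3 = (-0.9492, -0.0949, 0.0949, 0.2847).
Qᵀb = (-4.6476, -2.6117, 0.5695).
Back-substitute: x_3 = 0.5695/3.5119 = 0.1622.
x_2 = (-2.6117 + 2.7568·0.1622)/2.7568 = -0.7852.
x_1 = (-4.6476 + 5.4222·(-0.7852) + 1.0328·0.1622)/3.8730 = -2.2560.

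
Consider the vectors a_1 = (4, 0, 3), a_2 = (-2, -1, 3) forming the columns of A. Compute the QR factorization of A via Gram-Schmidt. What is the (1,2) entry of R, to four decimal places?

r_{12} = 0.2000

q_1 = a_1/‖a_1‖ = (4, 0, 3)/5.0000 = (0.8000, 0.0000, 0.6000).
r_{12} = q_1·a_2 = 0.2000.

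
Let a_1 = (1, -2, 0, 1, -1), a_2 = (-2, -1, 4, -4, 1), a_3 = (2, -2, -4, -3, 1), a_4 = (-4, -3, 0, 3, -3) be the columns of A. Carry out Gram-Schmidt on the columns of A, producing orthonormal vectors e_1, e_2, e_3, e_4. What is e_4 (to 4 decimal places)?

e_4 = (-0.8462, -0.2774, -0.3822, 0.0498, -0.2417)

a_1 = (1, -2, 0, 1, -1); ‖a_1‖ = 2.6458, so e_1 = (0.3780, -0.7559, 0.0000, 0.3780, -0.3780).
e_1·a_2 = 0.3780·(-2) + (-0.7559)·(-1) + 0.0000·4 + 0.3780·(-4) + (-0.3780)·1 = -1.8898.
u_2 = a_2 + 1.8898·e_1 = (-1.2857, -2.4286, 4.0000, -3.2857, 0.2857).
‖u_2‖ = 5.8676, so e_2 = (-0.2191, -0.4139, 0.6817, -0.5600, 0.0487).
e_1·a_3 = 0.3780·2 + (-0.7559)·(-2) + 0.0000·(-4) + 0.3780·(-3) + (-0.3780)·1 = 0.7559; e_2·a_3 = (-0.2191)·2 + (-0.4139)·(-2) + 0.6817·(-4) + (-0.5600)·(-3) + 0.0487·1 = -0.6087.
u_3 = a_3 − 0.7559·e_1 + 0.6087·e_2 = (1.5809, -1.6805, -3.5851, -3.6266, 1.3154).
‖u_3‖ = 5.7496, so e_3 = (0.2750, -0.2923, -0.6235, -0.6307, 0.2288).
e_1·a_4 = 0.3780·(-4) + (-0.7559)·(-3) + 0.0000·0 + 0.3780·3 + (-0.3780)·(-3) = 3.0237; e_2·a_4 = (-0.2191)·(-4) + (-0.4139)·(-3) + 0.6817·0 + (-0.5600)·3 + 0.0487·(-3) = 0.2922; e_3·a_4 = 0.2750·(-4) + (-0.2923)·(-3) + (-0.6235)·0 + (-0.6307)·3 + 0.2288·(-3) = -2.8016.
u_4 = a_4 − 3.0237·e_1 − 0.2922·e_2 + 2.8016·e_3 = (-4.3085, -1.4122, -1.9460, 0.2537, -1.2305).
‖u_4‖ = 5.0915, so e_4 = (-0.8462, -0.2774, -0.3822, 0.0498, -0.2417).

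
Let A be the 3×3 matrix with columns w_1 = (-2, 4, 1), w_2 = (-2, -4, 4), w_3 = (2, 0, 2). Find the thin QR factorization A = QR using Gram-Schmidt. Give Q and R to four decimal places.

w_1 = (-2, 4, 1); ‖w_1‖ = 4.5826, so q_1 = (-0.4364, 0.8729, 0.2182).
q_1·w_2 = (-0.4364)·(-2) + 0.8729·(-4) + 0.2182·4 = -1.7457.
u_2 = w_2 + 1.7457·q_1 = (-2.7619, -2.4762, 4.3810).
‖u_2‖ = 5.7404, so q_2 = (-0.4811, -0.4314, 0.7632).
q_1·w_3 = (-0.4364)·2 + 0.8729·0 + 0.2182·2 = -0.4364; q_2·w_3 = (-0.4811)·2 + (-0.4314)·0 + 0.7632·2 = 0.5641.
u_3 = w_3 + 0.4364·q_1 − 0.5641·q_2 = (2.0809, 0.6243, 1.6647).
‖u_3‖ = 2.7370, so q_3 = (0.7603, 0.2281, 0.6082).

Q = [[-0.4364, -0.4811, 0.7603], [0.8729, -0.4314, 0.2281], [0.2182, 0.7632, 0.6082]], R = [[4.5826, -1.7457, -0.4364], [0.0000, 5.7404, 0.5641], [0.0000, 0.0000, 2.7370]]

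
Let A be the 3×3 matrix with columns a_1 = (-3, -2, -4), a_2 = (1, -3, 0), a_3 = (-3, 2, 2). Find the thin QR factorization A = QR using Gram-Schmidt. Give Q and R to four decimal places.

Q = [[-0.5571, 0.4210, -0.7159], [-0.3714, -0.8973, -0.2386], [-0.7428, 0.1329, 0.6562]], R = [[5.3852, 0.5571, -0.5571], [0.0000, 3.1128, -2.7916], [0.0000, 0.0000, 2.9827]]

a_1 = (-3, -2, -4); ‖a_1‖ = 5.3852, so q_1 = (-0.5571, -0.3714, -0.7428).
q_1·a_2 = (-0.5571)·1 + (-0.3714)·(-3) + (-0.7428)·0 = 0.5571.
u_2 = a_2 − 0.5571·q_1 = (1.3103, -2.7931, 0.4138).
‖u_2‖ = 3.1128, so q_2 = (0.4210, -0.8973, 0.1329).
q_1·a_3 = (-0.5571)·(-3) + (-0.3714)·2 + (-0.7428)·2 = -0.5571; q_2·a_3 = 0.4210·(-3) + (-0.8973)·2 + 0.1329·2 = -2.7916.
u_3 = a_3 + 0.5571·q_1 + 2.7916·q_2 = (-2.1352, -0.7117, 1.9573).
‖u_3‖ = 2.9827, so q_3 = (-0.7159, -0.2386, 0.6562).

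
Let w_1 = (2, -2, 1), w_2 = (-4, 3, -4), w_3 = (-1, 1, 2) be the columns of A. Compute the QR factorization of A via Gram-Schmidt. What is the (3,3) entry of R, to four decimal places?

w_1 = (2, -2, 1); ‖w_1‖ = 3.0000, so e_1 = (0.6667, -0.6667, 0.3333).
e_1·w_2 = 0.6667·(-4) + (-0.6667)·3 + 0.3333·(-4) = -6.0000.
u_2 = w_2 + 6.0000·e_1 = (0.0000, -1.0000, -2.0000).
‖u_2‖ = 2.2361, so e_2 = (0.0000, -0.4472, -0.8944).
e_1·w_3 = 0.6667·(-1) + (-0.6667)·1 + 0.3333·2 = -0.6667; e_2·w_3 = (0.0000)·(-1) + (-0.4472)·1 + (-0.8944)·2 = -2.2361.
u_3 = w_3 + 0.6667·e_1 + 2.2361·e_2 = (-0.5556, -0.4444, 0.2222).
r_{33} = ‖u_3‖ = 0.7454.

r_{33} = 0.7454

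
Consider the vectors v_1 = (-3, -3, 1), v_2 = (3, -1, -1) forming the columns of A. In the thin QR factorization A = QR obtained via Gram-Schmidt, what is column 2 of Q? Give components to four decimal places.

e_1 = v_1/‖v_1‖ = (-3, -3, 1)/4.3589 = (-0.6882, -0.6882, 0.2294).
r_{12} = e_1·v_2 = -1.6059.
u_2 = v_2 + 1.6059·e_1 = (1.8947, -2.1053, -0.6316).
‖u_2‖ = 2.9019, so e_2 = (0.6529, -0.7255, -0.2176).

e_2 = (0.6529, -0.7255, -0.2176)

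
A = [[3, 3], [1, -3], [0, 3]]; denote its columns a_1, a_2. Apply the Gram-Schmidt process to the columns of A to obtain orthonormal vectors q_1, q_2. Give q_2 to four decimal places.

a_1 = (3, 1, 0); ‖a_1‖ = 3.1623, so q_1 = (0.9487, 0.3162, 0.0000).
q_1·a_2 = 0.9487·3 + 0.3162·(-3) + 0.0000·3 = 1.8974.
u_2 = a_2 − 1.8974·q_1 = (1.2000, -3.6000, 3.0000).
‖u_2‖ = 4.8374, so q_2 = (0.2481, -0.7442, 0.6202).

q_2 = (0.2481, -0.7442, 0.6202)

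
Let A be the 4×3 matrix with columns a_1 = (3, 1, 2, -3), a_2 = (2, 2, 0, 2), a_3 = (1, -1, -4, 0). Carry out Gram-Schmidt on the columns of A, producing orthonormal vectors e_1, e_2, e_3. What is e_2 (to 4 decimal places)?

e_1 = a_1/‖a_1‖ = (3, 1, 2, -3)/4.7958 = (0.6255, 0.2085, 0.4170, -0.6255).
r_{12} = e_1·a_2 = 0.4170.
u_2 = a_2 − 0.4170·e_1 = (1.7391, 1.9130, -0.1739, 2.2609).
‖u_2‖ = 3.4389, so e_2 = (0.5057, 0.5563, -0.0506, 0.6574).

e_2 = (0.5057, 0.5563, -0.0506, 0.6574)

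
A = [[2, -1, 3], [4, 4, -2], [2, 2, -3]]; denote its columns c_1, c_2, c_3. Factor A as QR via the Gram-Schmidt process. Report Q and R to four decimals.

c_1 = (2, 4, 2); ‖c_1‖ = 4.8990, so e_1 = (0.4082, 0.8165, 0.4082).
e_1·c_2 = 0.4082·(-1) + 0.8165·4 + 0.4082·2 = 3.6742.
u_2 = c_2 − 3.6742·e_1 = (-2.5000, 1.0000, 0.5000).
‖u_2‖ = 2.7386, so e_2 = (-0.9129, 0.3651, 0.1826).
e_1·c_3 = 0.4082·3 + 0.8165·(-2) + 0.4082·(-3) = -1.6330; e_2·c_3 = (-0.9129)·3 + 0.3651·(-2) + 0.1826·(-3) = -4.0166.
u_3 = c_3 + 1.6330·e_1 + 4.0166·e_2 = (0.0000, 0.8000, -1.6000).
‖u_3‖ = 1.7889, so e_3 = (0.0000, 0.4472, -0.8944).

Q = [[0.4082, -0.9129, 0.0000], [0.8165, 0.3651, 0.4472], [0.4082, 0.1826, -0.8944]], R = [[4.8990, 3.6742, -1.6330], [0.0000, 2.7386, -4.0166], [0.0000, 0.0000, 1.7889]]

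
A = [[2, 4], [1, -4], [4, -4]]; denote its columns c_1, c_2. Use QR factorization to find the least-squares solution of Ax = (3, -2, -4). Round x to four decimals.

q_1 = c_1/‖c_1‖ = (2, 1, 4)/4.5826 = (0.4364, 0.2182, 0.8729).
r_{12} = q_1·c_2 = -2.6186.
u_2 = c_2 + 2.6186·q_1 = (5.1429, -3.4286, -1.7143).
‖u_2‖ = 6.4143, so q_2 = (0.8018, -0.5345, -0.2673).
Qᵀb = (-2.6186, 4.5434).
Back-substitute: x_2 = 4.5434/6.4143 = 0.7083.
x_1 = (-2.6186 + 2.6186·0.7083)/4.5826 = -0.1667.

x = (-0.1667, 0.7083)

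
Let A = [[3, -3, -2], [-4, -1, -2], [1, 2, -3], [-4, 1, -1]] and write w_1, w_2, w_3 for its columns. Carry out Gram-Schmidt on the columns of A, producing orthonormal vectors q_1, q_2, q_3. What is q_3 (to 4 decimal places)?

w_1 = (3, -4, 1, -4); ‖w_1‖ = 6.4807, so q_1 = (0.4629, -0.6172, 0.1543, -0.6172).
q_1·w_2 = 0.4629·(-3) + (-0.6172)·(-1) + 0.1543·2 + (-0.6172)·1 = -1.0801.
u_2 = w_2 + 1.0801·q_1 = (-2.5000, -1.6667, 2.1667, 0.3333).
‖u_2‖ = 3.7193, so q_2 = (-0.6722, -0.4481, 0.5825, 0.0896).
q_1·w_3 = 0.4629·(-2) + (-0.6172)·(-2) + 0.1543·(-3) + (-0.6172)·(-1) = 0.4629; q_2·w_3 = (-0.6722)·(-2) + (-0.4481)·(-2) + 0.5825·(-3) + 0.0896·(-1) = 0.4033.
u_3 = w_3 − 0.4629·q_1 − 0.4033·q_2 = (-1.9432, -1.5336, -3.3064, -0.7504).
‖u_3‖ = 4.1980, so q_3 = (-0.4629, -0.3653, -0.7876, -0.1788).

q_3 = (-0.4629, -0.3653, -0.7876, -0.1788)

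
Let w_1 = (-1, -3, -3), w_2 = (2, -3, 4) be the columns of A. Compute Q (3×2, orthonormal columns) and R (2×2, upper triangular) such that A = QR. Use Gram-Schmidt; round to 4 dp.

q_1 = w_1/‖w_1‖ = (-1, -3, -3)/4.3589 = (-0.2294, -0.6882, -0.6882).
r_{12} = q_1·w_2 = -1.1471.
u_2 = w_2 + 1.1471·q_1 = (1.7368, -3.7895, 3.2105).
‖u_2‖ = 5.2616, so q_2 = (0.3301, -0.7202, 0.6102).

Q = [[-0.2294, 0.3301], [-0.6882, -0.7202], [-0.6882, 0.6102]], R = [[4.3589, -1.1471], [0.0000, 5.2616]]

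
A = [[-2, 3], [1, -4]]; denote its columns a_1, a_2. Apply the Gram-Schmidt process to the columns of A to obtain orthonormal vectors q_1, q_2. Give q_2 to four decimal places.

q_1 = a_1/‖a_1‖ = (-2, 1)/2.2361 = (-0.8944, 0.4472).
r_{12} = q_1·a_2 = -4.4721.
u_2 = a_2 + 4.4721·q_1 = (-1.0000, -2.0000).
‖u_2‖ = 2.2361, so q_2 = (-0.4472, -0.8944).

q_2 = (-0.4472, -0.8944)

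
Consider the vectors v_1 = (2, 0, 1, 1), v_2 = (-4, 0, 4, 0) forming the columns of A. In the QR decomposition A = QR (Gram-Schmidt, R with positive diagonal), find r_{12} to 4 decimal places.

r_{12} = -1.6330

v_1 = (2, 0, 1, 1); ‖v_1‖ = 2.4495, so q_1 = (0.8165, 0.0000, 0.4082, 0.4082).
r_{12} = q_1·v_2 = -1.6330.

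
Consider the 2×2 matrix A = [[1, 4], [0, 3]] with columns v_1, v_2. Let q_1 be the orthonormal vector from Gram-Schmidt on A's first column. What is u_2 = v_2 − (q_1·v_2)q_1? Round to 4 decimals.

u_2 = (0.0000, 3.0000)

v_1 = (1, 0); ‖v_1‖ = 1.0000, so q_1 = (1.0000, 0.0000).
q_1·v_2 = 1.0000·4 + 0.0000·3 = 4.0000.
u_2 = v_2 − 4.0000·q_1 = (0.0000, 3.0000).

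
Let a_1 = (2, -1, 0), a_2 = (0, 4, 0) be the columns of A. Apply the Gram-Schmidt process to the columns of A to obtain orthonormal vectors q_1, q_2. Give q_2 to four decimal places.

q_2 = (0.4472, 0.8944, 0.0000)

q_1 = a_1/‖a_1‖ = (2, -1, 0)/2.2361 = (0.8944, -0.4472, 0.0000).
r_{12} = q_1·a_2 = -1.7889.
u_2 = a_2 + 1.7889·q_1 = (1.6000, 3.2000, 0.0000).
‖u_2‖ = 3.5777, so q_2 = (0.4472, 0.8944, 0.0000).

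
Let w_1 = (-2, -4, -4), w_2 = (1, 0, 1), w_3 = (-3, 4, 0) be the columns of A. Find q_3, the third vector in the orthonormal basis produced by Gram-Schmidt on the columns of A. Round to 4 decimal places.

q_1 = w_1/‖w_1‖ = (-2, -4, -4)/6.0000 = (-0.3333, -0.6667, -0.6667).
r_{12} = q_1·w_2 = -1.0000.
u_2 = w_2 + 1.0000·q_1 = (0.6667, -0.6667, 0.3333).
‖u_2‖ = 1.0000, so q_2 = (0.6667, -0.6667, 0.3333).
r_{13} = q_1·w_3 = -1.6667; r_{23} = q_2·w_3 = -4.6667.
u_3 = w_3 + 1.6667·q_1 + 4.6667·q_2 = (-0.4444, -0.2222, 0.4444).
‖u_3‖ = 0.6667, so q_3 = (-0.6667, -0.3333, 0.6667).

q_3 = (-0.6667, -0.3333, 0.6667)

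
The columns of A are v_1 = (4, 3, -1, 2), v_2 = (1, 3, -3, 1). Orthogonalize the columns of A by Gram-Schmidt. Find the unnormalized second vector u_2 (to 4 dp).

u_2 = (-1.4000, 1.2000, -2.4000, -0.2000)

q_1 = v_1/‖v_1‖ = (4, 3, -1, 2)/5.4772 = (0.7303, 0.5477, -0.1826, 0.3651).
r_{12} = q_1·v_2 = 3.2863.
u_2 = v_2 − 3.2863·q_1 = (-1.4000, 1.2000, -2.4000, -0.2000).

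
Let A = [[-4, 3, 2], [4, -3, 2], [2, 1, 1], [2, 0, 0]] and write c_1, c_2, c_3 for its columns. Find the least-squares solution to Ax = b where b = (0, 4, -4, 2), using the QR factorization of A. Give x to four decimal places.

q_1 = c_1/‖c_1‖ = (-4, 4, 2, 2)/6.3246 = (-0.6325, 0.6325, 0.3162, 0.3162).
r_{12} = q_1·c_2 = -3.4785.
u_2 = c_2 + 3.4785·q_1 = (0.8000, -0.8000, 2.1000, 1.1000).
‖u_2‖ = 2.6268, so q_2 = (0.3046, -0.3046, 0.7995, 0.4188).
r_{13} = q_1·c_3 = 0.3162; r_{23} = q_2·c_3 = 0.7995.
u_3 = c_3 − 0.3162·q_1 − 0.7995·q_2 = (1.9565, 2.0435, 0.2609, -0.4348).
‖u_3‖ = 2.8742, so q_3 = (0.6807, 0.7110, 0.0908, -0.1513).
Qᵀb = (1.8974, -3.5785, 2.1783).
Back-substitute: x_3 = 2.1783/2.8742 = 0.7579.
x_2 = (-3.5785 − 0.7995·0.7579)/2.6268 = -1.5930.
x_1 = (1.8974 + 3.4785·(-1.5930) − 0.3162·0.7579)/6.3246 = -0.6140.

x = (-0.6140, -1.5930, 0.7579)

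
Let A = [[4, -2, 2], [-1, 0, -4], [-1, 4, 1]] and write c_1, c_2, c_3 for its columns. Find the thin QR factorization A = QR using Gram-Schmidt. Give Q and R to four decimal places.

Q = [[0.9428, 0.1925, -0.2722], [-0.2357, -0.1925, -0.9526], [-0.2357, 0.9623, -0.1361]], R = [[4.2426, -2.8284, 2.5927], [0.0000, 3.4641, 2.1170], [0.0000, 0.0000, 3.1299]]

c_1 = (4, -1, -1); ‖c_1‖ = 4.2426, so e_1 = (0.9428, -0.2357, -0.2357).
e_1·c_2 = 0.9428·(-2) + (-0.2357)·0 + (-0.2357)·4 = -2.8284.
u_2 = c_2 + 2.8284·e_1 = (0.6667, -0.6667, 3.3333).
‖u_2‖ = 3.4641, so e_2 = (0.1925, -0.1925, 0.9623).
e_1·c_3 = 0.9428·2 + (-0.2357)·(-4) + (-0.2357)·1 = 2.5927; e_2·c_3 = 0.1925·2 + (-0.1925)·(-4) + 0.9623·1 = 2.1170.
u_3 = c_3 − 2.5927·e_1 − 2.1170·e_2 = (-0.8519, -2.9815, -0.4259).
‖u_3‖ = 3.1299, so e_3 = (-0.2722, -0.9526, -0.1361).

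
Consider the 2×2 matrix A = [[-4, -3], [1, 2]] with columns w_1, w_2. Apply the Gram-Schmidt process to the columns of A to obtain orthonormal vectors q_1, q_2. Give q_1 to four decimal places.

w_1 = (-4, 1); ‖w_1‖ = 4.1231, so q_1 = (-0.9701, 0.2425).

q_1 = (-0.9701, 0.2425)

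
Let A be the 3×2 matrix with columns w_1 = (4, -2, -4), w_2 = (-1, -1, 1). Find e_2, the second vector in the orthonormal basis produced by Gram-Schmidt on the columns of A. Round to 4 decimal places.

e_1 = w_1/‖w_1‖ = (4, -2, -4)/6.0000 = (0.6667, -0.3333, -0.6667).
r_{12} = e_1·w_2 = -1.0000.
u_2 = w_2 + 1.0000·e_1 = (-0.3333, -1.3333, 0.3333).
‖u_2‖ = 1.4142, so e_2 = (-0.2357, -0.9428, 0.2357).

e_2 = (-0.2357, -0.9428, 0.2357)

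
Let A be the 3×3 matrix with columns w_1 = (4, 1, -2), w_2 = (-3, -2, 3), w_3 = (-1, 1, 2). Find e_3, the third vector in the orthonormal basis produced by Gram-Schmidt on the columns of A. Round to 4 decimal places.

w_1 = (4, 1, -2); ‖w_1‖ = 4.5826, so e_1 = (0.8729, 0.2182, -0.4364).
e_1·w_2 = 0.8729·(-3) + 0.2182·(-2) + (-0.4364)·3 = -4.3644.
u_2 = w_2 + 4.3644·e_1 = (0.8095, -1.0476, 1.0952).
‖u_2‖ = 1.7182, so e_2 = (0.4711, -0.6097, 0.6374).
e_1·w_3 = 0.8729·(-1) + 0.2182·1 + (-0.4364)·2 = -1.5275; e_2·w_3 = 0.4711·(-1) + (-0.6097)·1 + 0.6374·2 = 0.1940.
u_3 = w_3 + 1.5275·e_1 − 0.1940·e_2 = (0.2419, 1.4516, 1.2097).
‖u_3‖ = 1.9050, so e_3 = (0.1270, 0.7620, 0.6350).

e_3 = (0.1270, 0.7620, 0.6350)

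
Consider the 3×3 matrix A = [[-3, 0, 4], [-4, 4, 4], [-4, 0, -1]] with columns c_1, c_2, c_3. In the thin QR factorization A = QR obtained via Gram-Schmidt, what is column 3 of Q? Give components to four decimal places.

e_3 = (0.8000, 0.0000, -0.6000)

c_1 = (-3, -4, -4); ‖c_1‖ = 6.4031, so e_1 = (-0.4685, -0.6247, -0.6247).
e_1·c_2 = (-0.4685)·0 + (-0.6247)·4 + (-0.6247)·0 = -2.4988.
u_2 = c_2 + 2.4988·e_1 = (-1.1707, 2.4390, -1.5610).
‖u_2‖ = 3.1235, so e_2 = (-0.3748, 0.7809, -0.4998).
e_1·c_3 = (-0.4685)·4 + (-0.6247)·4 + (-0.6247)·(-1) = -3.7482; e_2·c_3 = (-0.3748)·4 + 0.7809·4 + (-0.4998)·(-1) = 2.1240.
u_3 = c_3 + 3.7482·e_1 − 2.1240·e_2 = (3.0400, 0.0000, -2.2800).
‖u_3‖ = 3.8000, so e_3 = (0.8000, 0.0000, -0.6000).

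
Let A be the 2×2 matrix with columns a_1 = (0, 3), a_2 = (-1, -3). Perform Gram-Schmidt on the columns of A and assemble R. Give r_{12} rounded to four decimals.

r_{12} = -3.0000

a_1 = (0, 3); ‖a_1‖ = 3.0000, so e_1 = (0.0000, 1.0000).
r_{12} = e_1·a_2 = -3.0000.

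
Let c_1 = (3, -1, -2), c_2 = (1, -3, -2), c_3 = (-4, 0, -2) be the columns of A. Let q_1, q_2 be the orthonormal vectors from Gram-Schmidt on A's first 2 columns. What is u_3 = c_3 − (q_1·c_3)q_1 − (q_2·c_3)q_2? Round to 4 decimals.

c_1 = (3, -1, -2); ‖c_1‖ = 3.7417, so q_1 = (0.8018, -0.2673, -0.5345).
q_1·c_2 = 0.8018·1 + (-0.2673)·(-3) + (-0.5345)·(-2) = 2.6726.
u_2 = c_2 − 2.6726·q_1 = (-1.1429, -2.2857, -0.5714).
‖u_2‖ = 2.6186, so q_2 = (-0.4364, -0.8729, -0.2182).
q_1·c_3 = 0.8018·(-4) + (-0.2673)·0 + (-0.5345)·(-2) = -2.1381; q_2·c_3 = (-0.4364)·(-4) + (-0.8729)·0 + (-0.2182)·(-2) = 2.1822.
u_3 = c_3 + 2.1381·q_1 − 2.1822·q_2 = (-1.3333, 1.3333, -2.6667).

u_3 = (-1.3333, 1.3333, -2.6667)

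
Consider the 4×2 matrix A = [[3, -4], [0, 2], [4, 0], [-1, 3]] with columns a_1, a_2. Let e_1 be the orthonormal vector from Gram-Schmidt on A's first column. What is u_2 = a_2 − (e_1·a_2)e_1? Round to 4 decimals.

u_2 = (-2.2692, 2.0000, 2.3077, 2.4231)

e_1 = a_1/‖a_1‖ = (3, 0, 4, -1)/5.0990 = (0.5883, 0.0000, 0.7845, -0.1961).
r_{12} = e_1·a_2 = -2.9417.
u_2 = a_2 + 2.9417·e_1 = (-2.2692, 2.0000, 2.3077, 2.4231).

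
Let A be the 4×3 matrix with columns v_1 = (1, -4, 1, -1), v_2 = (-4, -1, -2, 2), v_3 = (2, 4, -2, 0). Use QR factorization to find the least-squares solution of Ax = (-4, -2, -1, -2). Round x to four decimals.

x = (0.0909, 0.5455, -0.3409)

v_1 = (1, -4, 1, -1); ‖v_1‖ = 4.3589, so q_1 = (0.2294, -0.9177, 0.2294, -0.2294).
q_1·v_2 = 0.2294·(-4) + (-0.9177)·(-1) + 0.2294·(-2) + (-0.2294)·2 = -0.9177.
u_2 = v_2 + 0.9177·q_1 = (-3.7895, -1.8421, -1.7895, 1.7895).
‖u_2‖ = 4.9151, so q_2 = (-0.7710, -0.3748, -0.3641, 0.3641).
q_1·v_3 = 0.2294·2 + (-0.9177)·4 + 0.2294·(-2) + (-0.2294)·0 = -3.6707; q_2·v_3 = (-0.7710)·2 + (-0.3748)·4 + (-0.3641)·(-2) + 0.3641·0 = -2.3130.
u_3 = v_3 + 3.6707·q_1 + 2.3130·q_2 = (1.0588, -0.2353, -2.0000, 0.0000).
‖u_3‖ = 2.2752, so q_3 = (0.4654, -0.1034, -0.8790, 0.0000).
Qᵀb = (1.1471, 3.4695, -0.7756).
Back-substitute: x_3 = -0.7756/2.2752 = -0.3409.
x_2 = (3.4695 + 2.3130·(-0.3409))/4.9151 = 0.5455.
x_1 = (1.1471 + 0.9177·0.5455 + 3.6707·(-0.3409))/4.3589 = 0.0909.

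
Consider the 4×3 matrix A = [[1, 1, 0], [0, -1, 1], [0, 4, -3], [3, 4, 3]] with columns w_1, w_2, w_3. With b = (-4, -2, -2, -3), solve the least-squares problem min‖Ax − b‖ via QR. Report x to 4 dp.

x = (-4.6135, 1.1753, 1.9841)

w_1 = (1, 0, 0, 3); ‖w_1‖ = 3.1623, so q_1 = (0.3162, 0.0000, 0.0000, 0.9487).
q_1·w_2 = 0.3162·1 + 0.0000·(-1) + 0.0000·4 + 0.9487·4 = 4.1110.
u_2 = w_2 − 4.1110·q_1 = (-0.3000, -1.0000, 4.0000, 0.1000).
‖u_2‖ = 4.1352, so q_2 = (-0.0725, -0.2418, 0.9673, 0.0242).
q_1·w_3 = 0.3162·0 + 0.0000·1 + 0.0000·(-3) + 0.9487·3 = 2.8460; q_2·w_3 = (-0.0725)·0 + (-0.2418)·1 + 0.9673·(-3) + 0.0242·3 = -3.0712.
u_3 = w_3 − 2.8460·q_1 + 3.0712·q_2 = (-1.1228, 0.2573, -0.0292, 0.3743).
‖u_3‖ = 1.2115, so q_3 = (-0.9268, 0.2124, -0.0241, 0.3089).
Qᵀb = (-4.1110, -1.2333, 2.4038).
Back-substitute: x_3 = 2.4038/1.2115 = 1.9841.
x_2 = (-1.2333 + 3.0712·1.9841)/4.1352 = 1.1753.
x_1 = (-4.1110 − 4.1110·1.1753 − 2.8460·1.9841)/3.1623 = -4.6135.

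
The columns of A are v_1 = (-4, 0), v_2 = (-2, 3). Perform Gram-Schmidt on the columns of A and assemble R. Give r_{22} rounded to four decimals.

v_1 = (-4, 0); ‖v_1‖ = 4.0000, so q_1 = (-1.0000, 0.0000).
q_1·v_2 = (-1.0000)·(-2) + 0.0000·3 = 2.0000.
u_2 = v_2 − 2.0000·q_1 = (0.0000, 3.0000).
r_{22} = ‖u_2‖ = 3.0000.

r_{22} = 3.0000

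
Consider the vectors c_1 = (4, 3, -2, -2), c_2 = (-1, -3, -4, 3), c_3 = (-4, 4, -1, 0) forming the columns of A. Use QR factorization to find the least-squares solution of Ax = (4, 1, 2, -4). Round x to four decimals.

c_1 = (4, 3, -2, -2); ‖c_1‖ = 5.7446, so q_1 = (0.6963, 0.5222, -0.3482, -0.3482).
q_1·c_2 = 0.6963·(-1) + 0.5222·(-3) + (-0.3482)·(-4) + (-0.3482)·3 = -1.9149.
u_2 = c_2 + 1.9149·q_1 = (0.3333, -2.0000, -4.6667, 2.3333).
‖u_2‖ = 5.5976, so q_2 = (0.0595, -0.3573, -0.8337, 0.4168).
q_1·c_3 = 0.6963·(-4) + 0.5222·4 + (-0.3482)·(-1) + (-0.3482)·0 = -0.3482; q_2·c_3 = 0.0595·(-4) + (-0.3573)·4 + (-0.8337)·(-1) + 0.4168·0 = -0.8337.
u_3 = c_3 + 0.3482·q_1 + 0.8337·q_2 = (-3.7079, 3.8839, -1.8162, 0.2263).
‖u_3‖ = 5.6731, so q_3 = (-0.6536, 0.6846, -0.3202, 0.0399).
Qᵀb = (4.0038, -3.4538, -2.7296).
Back-substitute: x_3 = -2.7296/5.6731 = -0.4812.
x_2 = (-3.4538 + 0.8337·(-0.4812))/5.5976 = -0.6887.
x_1 = (4.0038 + 1.9149·(-0.6887) + 0.3482·(-0.4812))/5.7446 = 0.4382.

x = (0.4382, -0.6887, -0.4812)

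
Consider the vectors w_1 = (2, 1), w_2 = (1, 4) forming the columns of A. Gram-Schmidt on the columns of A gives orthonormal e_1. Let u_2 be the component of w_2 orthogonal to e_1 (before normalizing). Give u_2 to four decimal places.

u_2 = (-1.4000, 2.8000)

w_1 = (2, 1); ‖w_1‖ = 2.2361, so e_1 = (0.8944, 0.4472).
e_1·w_2 = 0.8944·1 + 0.4472·4 = 2.6833.
u_2 = w_2 − 2.6833·e_1 = (-1.4000, 2.8000).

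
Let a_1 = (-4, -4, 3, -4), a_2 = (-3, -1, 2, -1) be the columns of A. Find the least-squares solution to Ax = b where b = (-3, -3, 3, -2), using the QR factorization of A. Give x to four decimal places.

q_1 = a_1/‖a_1‖ = (-4, -4, 3, -4)/7.5498 = (-0.5298, -0.5298, 0.3974, -0.5298).
r_{12} = q_1·a_2 = 3.4438.
u_2 = a_2 − 3.4438·q_1 = (-1.1754, 0.8246, 0.6316, 0.8246).
‖u_2‖ = 1.7721, so q_2 = (-0.6633, 0.4653, 0.3564, 0.4653).
Qᵀb = (5.4306, 0.7326).
Back-substitute: x_2 = 0.7326/1.7721 = 0.4134.
x_1 = (5.4306 − 3.4438·0.4134)/7.5498 = 0.5307.

x = (0.5307, 0.4134)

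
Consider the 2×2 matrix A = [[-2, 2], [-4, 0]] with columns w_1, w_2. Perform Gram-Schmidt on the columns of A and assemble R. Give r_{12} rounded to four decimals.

w_1 = (-2, -4); ‖w_1‖ = 4.4721, so q_1 = (-0.4472, -0.8944).
r_{12} = q_1·w_2 = -0.8944.

r_{12} = -0.8944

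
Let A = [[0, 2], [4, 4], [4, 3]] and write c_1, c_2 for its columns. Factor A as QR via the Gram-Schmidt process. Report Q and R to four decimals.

Q = [[0.0000, 0.9428], [0.7071, 0.2357], [0.7071, -0.2357]], R = [[5.6569, 4.9497], [0.0000, 2.1213]]

c_1 = (0, 4, 4); ‖c_1‖ = 5.6569, so e_1 = (0.0000, 0.7071, 0.7071).
e_1·c_2 = 0.0000·2 + 0.7071·4 + 0.7071·3 = 4.9497.
u_2 = c_2 − 4.9497·e_1 = (2.0000, 0.5000, -0.5000).
‖u_2‖ = 2.1213, so e_2 = (0.9428, 0.2357, -0.2357).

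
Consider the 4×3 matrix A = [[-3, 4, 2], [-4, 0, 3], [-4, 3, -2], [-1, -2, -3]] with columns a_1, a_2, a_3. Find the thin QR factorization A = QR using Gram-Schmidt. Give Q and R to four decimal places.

Q = [[-0.4629, 0.5809, 0.1842], [-0.6172, -0.5012, 0.5853], [-0.6172, 0.2164, -0.5931], [-0.1543, -0.6037, -0.5213]], R = [[6.4807, -3.3947, -1.0801], [0.0000, 4.1805, 1.0366], [0.0000, 0.0000, 4.8743]]

a_1 = (-3, -4, -4, -1); ‖a_1‖ = 6.4807, so e_1 = (-0.4629, -0.6172, -0.6172, -0.1543).
e_1·a_2 = (-0.4629)·4 + (-0.6172)·0 + (-0.6172)·3 + (-0.1543)·(-2) = -3.3947.
u_2 = a_2 + 3.3947·e_1 = (2.4286, -2.0952, 0.9048, -2.5238).
‖u_2‖ = 4.1805, so e_2 = (0.5809, -0.5012, 0.2164, -0.6037).
e_1·a_3 = (-0.4629)·2 + (-0.6172)·3 + (-0.6172)·(-2) + (-0.1543)·(-3) = -1.0801; e_2·a_3 = 0.5809·2 + (-0.5012)·3 + 0.2164·(-2) + (-0.6037)·(-3) = 1.0366.
u_3 = a_3 + 1.0801·e_1 − 1.0366·e_2 = (0.8978, 2.8529, -2.8910, -2.5409).
‖u_3‖ = 4.8743, so e_3 = (0.1842, 0.5853, -0.5931, -0.5213).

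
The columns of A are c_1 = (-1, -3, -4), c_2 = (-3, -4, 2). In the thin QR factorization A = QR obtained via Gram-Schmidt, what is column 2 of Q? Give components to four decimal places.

c_1 = (-1, -3, -4); ‖c_1‖ = 5.0990, so q_1 = (-0.1961, -0.5883, -0.7845).
q_1·c_2 = (-0.1961)·(-3) + (-0.5883)·(-4) + (-0.7845)·2 = 1.3728.
u_2 = c_2 − 1.3728·q_1 = (-2.7308, -3.1923, 3.0769).
‖u_2‖ = 5.2072, so q_2 = (-0.5244, -0.6131, 0.5909).

q_2 = (-0.5244, -0.6131, 0.5909)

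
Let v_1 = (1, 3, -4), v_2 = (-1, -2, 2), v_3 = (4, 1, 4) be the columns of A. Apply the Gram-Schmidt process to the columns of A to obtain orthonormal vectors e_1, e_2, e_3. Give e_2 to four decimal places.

e_2 = (-0.7191, -0.4576, -0.5230)

v_1 = (1, 3, -4); ‖v_1‖ = 5.0990, so e_1 = (0.1961, 0.5883, -0.7845).
e_1·v_2 = 0.1961·(-1) + 0.5883·(-2) + (-0.7845)·2 = -2.9417.
u_2 = v_2 + 2.9417·e_1 = (-0.4231, -0.2692, -0.3077).
‖u_2‖ = 0.5883, so e_2 = (-0.7191, -0.4576, -0.5230).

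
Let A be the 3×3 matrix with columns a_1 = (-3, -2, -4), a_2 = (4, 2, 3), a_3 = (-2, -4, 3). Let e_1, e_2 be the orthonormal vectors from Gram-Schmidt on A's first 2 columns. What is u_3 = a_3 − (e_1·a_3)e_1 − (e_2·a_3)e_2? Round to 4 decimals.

a_1 = (-3, -2, -4); ‖a_1‖ = 5.3852, so e_1 = (-0.5571, -0.3714, -0.7428).
e_1·a_2 = (-0.5571)·4 + (-0.3714)·2 + (-0.7428)·3 = -5.1995.
u_2 = a_2 + 5.1995·e_1 = (1.1034, 0.0690, -0.8621).
‖u_2‖ = 1.4020, so e_2 = (0.7871, 0.0492, -0.6149).
e_1·a_3 = (-0.5571)·(-2) + (-0.3714)·(-4) + (-0.7428)·3 = 0.3714; e_2·a_3 = 0.7871·(-2) + 0.0492·(-4) + (-0.6149)·3 = -3.6156.
u_3 = a_3 − 0.3714·e_1 + 3.6156·e_2 = (1.0526, -3.6842, 1.0526).

u_3 = (1.0526, -3.6842, 1.0526)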